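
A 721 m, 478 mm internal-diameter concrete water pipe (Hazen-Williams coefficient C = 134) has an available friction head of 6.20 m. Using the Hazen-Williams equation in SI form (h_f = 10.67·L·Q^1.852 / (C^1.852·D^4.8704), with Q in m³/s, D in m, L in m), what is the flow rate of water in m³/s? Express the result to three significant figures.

Q ≈ 0.411 m³/s

Rearranging: Q = [h_f·C^1.852·D^4.8704 / (10.67·L)]^(1/1.852)
Q = [6.20·134^1.852·0.478^4.8704 / (10.67·721)]^0.540 = 0.4108 m³/s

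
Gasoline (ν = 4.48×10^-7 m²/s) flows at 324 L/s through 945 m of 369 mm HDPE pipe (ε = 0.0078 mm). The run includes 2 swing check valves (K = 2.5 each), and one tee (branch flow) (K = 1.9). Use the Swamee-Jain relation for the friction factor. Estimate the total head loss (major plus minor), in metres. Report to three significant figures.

V = 4Q/(πD²) = 3.030 m/s; V²/2g = 0.4678 m
Re = 2.50×10^6, ε/D = 2.11×10^-5 → f = 0.01084 (Swamee-Jain)
Major: h_f = f(L/D)·V²/2g = 0.01084·2561·0.4678 = 12.99 m
Minor: ΣK = 6.90; h_m = ΣK·V²/2g = 3.228 m
Total H_L = 12.99 + 3.228 = 16.21 m

H_L ≈ 16.2 m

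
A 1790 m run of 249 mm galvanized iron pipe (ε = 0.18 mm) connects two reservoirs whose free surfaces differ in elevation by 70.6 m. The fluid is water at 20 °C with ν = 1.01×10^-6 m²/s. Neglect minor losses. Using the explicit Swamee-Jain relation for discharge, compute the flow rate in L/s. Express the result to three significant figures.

Swamee-Jain (Type II): Q = -0.965·√(gD⁵h_f/L)·ln[ε/(3.7D) + √(3.17ν²L/(gD³h_f))]
√(gD⁵h_f/L) = √(9.81·0.249⁵·70.6/1790) = 0.01924
ε/(3.7D) = 1.95×10^-4; √(3.17ν²L/(gD³h_f)) = 2.33×10^-5
Q = -0.965·0.01924·ln(2.186×10^-4) = 0.1565 m³/s
Check: V = 3.21 m/s, Re = 7.92×10^5, f = 0.01876, h_f = 71.0 m ≈ 70.6 m ✓

Q ≈ 157 L/s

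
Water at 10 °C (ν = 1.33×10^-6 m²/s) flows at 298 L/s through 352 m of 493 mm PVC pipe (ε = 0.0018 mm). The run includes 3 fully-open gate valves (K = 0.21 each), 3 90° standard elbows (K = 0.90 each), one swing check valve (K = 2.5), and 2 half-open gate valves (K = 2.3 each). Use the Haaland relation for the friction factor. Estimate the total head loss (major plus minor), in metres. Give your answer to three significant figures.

V = 4Q/(πD²) = 1.561 m/s; V²/2g = 0.1242 m
Re = 5.79×10^5, ε/D = 3.65×10^-6 → f = 0.01277 (Haaland)
Major: h_f = f(L/D)·V²/2g = 0.01277·714.0·0.1242 = 1.133 m
Minor: ΣK = 10.4; h_m = ΣK·V²/2g = 1.296 m
Total H_L = 1.133 + 1.296 = 2.428 m

H_L ≈ 2.43 m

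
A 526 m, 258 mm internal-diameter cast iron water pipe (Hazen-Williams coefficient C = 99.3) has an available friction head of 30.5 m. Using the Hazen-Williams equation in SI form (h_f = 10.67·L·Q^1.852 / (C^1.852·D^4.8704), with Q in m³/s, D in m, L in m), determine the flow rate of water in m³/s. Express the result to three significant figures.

Rearranging: Q = [h_f·C^1.852·D^4.8704 / (10.67·L)]^(1/1.852)
Q = [30.5·99.3^1.852·0.258^4.8704 / (10.67·526)]^0.540 = 0.1685 m³/s

Q ≈ 0.169 m³/s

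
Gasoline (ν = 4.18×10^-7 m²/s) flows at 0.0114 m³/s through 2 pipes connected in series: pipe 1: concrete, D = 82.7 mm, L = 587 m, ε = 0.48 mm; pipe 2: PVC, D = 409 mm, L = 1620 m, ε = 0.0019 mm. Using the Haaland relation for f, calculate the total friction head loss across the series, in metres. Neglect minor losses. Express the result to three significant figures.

Pipe 1: V = 2.122 m/s, Re = 4.20×10^5, ε/D = 0.00580, f = 0.03204, h_1 = f(L/D)V²/2g = 52.20 m
Pipe 2: V = 0.08677 m/s, Re = 8.49×10^4, ε/D = 4.65×10^-6, f = 0.01846, h_2 = f(L/D)V²/2g = 0.02806 m
Series → Q common, losses add: H = Σh = 52.23 m

H ≈ 52.2 m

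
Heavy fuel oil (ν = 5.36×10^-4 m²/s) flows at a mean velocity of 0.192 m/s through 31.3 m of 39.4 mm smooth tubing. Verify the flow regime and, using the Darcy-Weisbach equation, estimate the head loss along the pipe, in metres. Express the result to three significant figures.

Re = VD/ν = 0.192·0.03940/5.36×10^-4 = 14.1 → laminar (Re < 2300)
f = 64/Re = 4.535
h_f = f(L/D)V²/(2g) = 4.535·(31.3/0.03940)·0.192²/(2·9.81) = 6.769 m

h_f ≈ 6.77 m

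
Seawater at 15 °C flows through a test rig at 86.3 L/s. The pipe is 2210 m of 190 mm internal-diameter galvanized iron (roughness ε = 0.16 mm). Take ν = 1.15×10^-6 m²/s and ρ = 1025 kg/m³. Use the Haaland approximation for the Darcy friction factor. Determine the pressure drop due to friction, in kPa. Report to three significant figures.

V = 4Q/(πD²) = 4·0.0863/(π·0.190²) = 3.044 m/s
Re = VD/ν = 3.044·0.190/1.15×10^-6 = 5.03×10^5 → turbulent
ε/D = 0.16/190 = 8.42×10^-4
Haaland: f = 0.01946
h_f = f(L/D)V²/(2g) = 0.01946·(2210/0.190)·3.044²/(2·9.81) = 106.9 m
Δp = ρg·h_f = 1025·9.81·106.9 = 1075 kPa

Δp ≈ 1070 kPa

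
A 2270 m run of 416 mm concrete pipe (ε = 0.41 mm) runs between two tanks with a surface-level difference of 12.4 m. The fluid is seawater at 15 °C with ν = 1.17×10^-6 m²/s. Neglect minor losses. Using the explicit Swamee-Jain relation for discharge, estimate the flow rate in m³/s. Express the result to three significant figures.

Q ≈ 0.202 m³/s

Swamee-Jain (Type II): Q = -0.965·√(gD⁵h_f/L)·ln[ε/(3.7D) + √(3.17ν²L/(gD³h_f))]
√(gD⁵h_f/L) = √(9.81·0.416⁵·12.4/2270) = 0.02584
ε/(3.7D) = 2.66×10^-4; √(3.17ν²L/(gD³h_f)) = 3.35×10^-5
Q = -0.965·0.02584·ln(2.999×10^-4) = 0.2023 m³/s
Check: V = 1.49 m/s, Re = 5.29×10^5, f = 0.02026, h_f = 12.5 m ≈ 12.4 m ✓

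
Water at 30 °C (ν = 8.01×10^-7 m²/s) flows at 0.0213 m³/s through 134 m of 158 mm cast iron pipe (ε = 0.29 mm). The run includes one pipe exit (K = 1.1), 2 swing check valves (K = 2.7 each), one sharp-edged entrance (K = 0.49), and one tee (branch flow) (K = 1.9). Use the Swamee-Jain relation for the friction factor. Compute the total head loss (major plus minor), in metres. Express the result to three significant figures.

V = 4Q/(πD²) = 1.086 m/s; V²/2g = 0.06015 m
Re = 2.14×10^5, ε/D = 0.00184 → f = 0.02395 (Swamee-Jain)
Major: h_f = f(L/D)·V²/2g = 0.02395·848.1·0.06015 = 1.222 m
Minor: ΣK = 8.89; h_m = ΣK·V²/2g = 0.5348 m
Total H_L = 1.222 + 0.5348 = 1.756 m

H_L ≈ 1.76 m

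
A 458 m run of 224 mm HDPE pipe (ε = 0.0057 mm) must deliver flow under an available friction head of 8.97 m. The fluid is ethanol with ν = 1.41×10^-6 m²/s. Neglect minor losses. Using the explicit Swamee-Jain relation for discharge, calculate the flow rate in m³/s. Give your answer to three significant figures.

Q ≈ 0.0975 m³/s

Swamee-Jain (Type II): Q = -0.965·√(gD⁵h_f/L)·ln[ε/(3.7D) + √(3.17ν²L/(gD³h_f))]
√(gD⁵h_f/L) = √(9.81·0.224⁵·8.97/458) = 0.01041
ε/(3.7D) = 6.88×10^-6; √(3.17ν²L/(gD³h_f)) = 5.40×10^-5
Q = -0.965·0.01041·ln(6.090×10^-5) = 0.09750 m³/s
Check: V = 2.47 m/s, Re = 3.93×10^5, f = 0.01402, h_f = 8.94 m ≈ 8.97 m ✓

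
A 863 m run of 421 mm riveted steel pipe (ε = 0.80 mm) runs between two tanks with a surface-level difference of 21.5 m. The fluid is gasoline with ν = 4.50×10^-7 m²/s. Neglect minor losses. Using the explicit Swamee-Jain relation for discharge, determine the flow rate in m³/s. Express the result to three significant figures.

Swamee-Jain (Type II): Q = -0.965·√(gD⁵h_f/L)·ln[ε/(3.7D) + √(3.17ν²L/(gD³h_f))]
√(gD⁵h_f/L) = √(9.81·0.421⁵·21.5/863) = 0.05685
ε/(3.7D) = 5.14×10^-4; √(3.17ν²L/(gD³h_f)) = 5.93×10^-6
Q = -0.965·0.05685·ln(5.195×10^-4) = 0.4149 m³/s
Check: V = 2.98 m/s, Re = 2.79×10^6, f = 0.02321, h_f = 21.5 m ≈ 21.5 m ✓

Q ≈ 0.415 m³/s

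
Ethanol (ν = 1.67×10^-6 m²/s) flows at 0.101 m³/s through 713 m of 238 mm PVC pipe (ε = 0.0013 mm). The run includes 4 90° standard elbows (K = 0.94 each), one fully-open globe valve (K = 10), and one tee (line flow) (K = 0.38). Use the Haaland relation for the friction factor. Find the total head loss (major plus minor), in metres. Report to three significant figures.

V = 4Q/(πD²) = 2.270 m/s; V²/2g = 0.2627 m
Re = 3.24×10^5, ε/D = 5.46×10^-6 → f = 0.01419 (Haaland)
Major: h_f = f(L/D)·V²/2g = 0.01419·2996·0.2627 = 11.16 m
Minor: ΣK = 14.1; h_m = ΣK·V²/2g = 3.715 m
Total H_L = 11.16 + 3.715 = 14.88 m

H_L ≈ 14.9 m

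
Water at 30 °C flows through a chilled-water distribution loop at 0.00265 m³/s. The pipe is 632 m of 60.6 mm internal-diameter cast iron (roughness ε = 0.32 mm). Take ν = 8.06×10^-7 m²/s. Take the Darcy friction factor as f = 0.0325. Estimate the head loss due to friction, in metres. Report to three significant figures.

h_f ≈ 14.6 m

V = 4Q/(πD²) = 4·0.00265/(π·0.0606²) = 0.9188 m/s
h_f = f(L/D)V²/(2g) = 0.03250·(632/0.0606)·0.9188²/(2·9.81) = 14.58 m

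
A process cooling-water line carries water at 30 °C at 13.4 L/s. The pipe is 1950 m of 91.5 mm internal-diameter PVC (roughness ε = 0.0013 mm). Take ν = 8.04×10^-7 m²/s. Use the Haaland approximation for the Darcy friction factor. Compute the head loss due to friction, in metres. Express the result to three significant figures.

h_f ≈ 68.4 m

V = 4Q/(πD²) = 4·0.0134/(π·0.0915²) = 2.038 m/s
Re = VD/ν = 2.038·0.0915/8.04×10^-7 = 2.32×10^5 → turbulent
ε/D = 0.0013/91.5 = 1.42×10^-5
Haaland: f = 0.01516
h_f = f(L/D)V²/(2g) = 0.01516·(1950/0.0915)·2.038²/(2·9.81) = 68.37 m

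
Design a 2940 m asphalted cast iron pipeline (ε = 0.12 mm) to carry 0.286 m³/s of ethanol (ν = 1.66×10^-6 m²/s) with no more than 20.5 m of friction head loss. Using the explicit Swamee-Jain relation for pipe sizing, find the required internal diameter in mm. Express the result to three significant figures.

Swamee-Jain (Type III): D = 0.66·[ε^1.25·(LQ²/(gh_f))^4.75 + ν·Q^9.4·(L/(gh_f))^5.2]^0.04
LQ²/(gh_f) = 1.196; L/(gh_f) = 14.62
Term 1 = ε^1.25·(…)^4.75 = 2.94×10^-5; Term 2 = ν·Q^9.4·(…)^5.2 = 1.47×10^-5
D = 0.66·(2.94×10^-5 + 1.47×10^-5)^0.04 = 0.4419 m = 442 mm
Check: V = 1.86 m/s, Re = 4.96×10^5, f = 0.01615, h_f = 19.0 m ≈ 20.5 m ✓

D ≈ 442 mm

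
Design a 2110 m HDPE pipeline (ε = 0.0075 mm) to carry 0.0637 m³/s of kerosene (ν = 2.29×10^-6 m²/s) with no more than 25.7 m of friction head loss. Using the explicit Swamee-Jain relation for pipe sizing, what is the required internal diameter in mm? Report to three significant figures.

D ≈ 217 mm

Swamee-Jain (Type III): D = 0.66·[ε^1.25·(LQ²/(gh_f))^4.75 + ν·Q^9.4·(L/(gh_f))^5.2]^0.04
LQ²/(gh_f) = 0.03396; L/(gh_f) = 8.369
Term 1 = ε^1.25·(…)^4.75 = 4.13×10^-14; Term 2 = ν·Q^9.4·(…)^5.2 = 8.25×10^-13
D = 0.66·(4.13×10^-14 + 8.25×10^-13)^0.04 = 0.2173 m = 217 mm
Check: V = 1.72 m/s, Re = 1.63×10^5, f = 0.01645, h_f = 24.0 m ≈ 25.7 m ✓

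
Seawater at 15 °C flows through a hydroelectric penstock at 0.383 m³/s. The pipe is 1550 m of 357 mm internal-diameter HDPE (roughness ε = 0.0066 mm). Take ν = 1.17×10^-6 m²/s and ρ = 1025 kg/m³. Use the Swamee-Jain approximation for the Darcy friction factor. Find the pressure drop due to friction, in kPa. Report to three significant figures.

Δp ≈ 384 kPa

V = 4Q/(πD²) = 4·0.383/(π·0.357²) = 3.826 m/s
Re = VD/ν = 3.826·0.357/1.17×10^-6 = 1.17×10^6 → turbulent
ε/D = 0.0066/357 = 1.85×10^-5
Swamee-Jain: f = 0.01179
h_f = f(L/D)V²/(2g) = 0.01179·(1550/0.357)·3.826²/(2·9.81) = 38.21 m
Δp = ρg·h_f = 1025·9.81·38.21 = 384.2 kPa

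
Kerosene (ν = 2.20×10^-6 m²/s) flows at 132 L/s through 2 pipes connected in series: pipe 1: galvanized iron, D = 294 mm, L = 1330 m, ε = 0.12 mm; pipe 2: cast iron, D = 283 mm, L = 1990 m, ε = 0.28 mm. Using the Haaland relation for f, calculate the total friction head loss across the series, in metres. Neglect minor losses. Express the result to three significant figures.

H ≈ 47.9 m

Pipe 1: V = 1.944 m/s, Re = 2.60×10^5, ε/D = 4.08×10^-4, f = 0.01772, h_1 = f(L/D)V²/2g = 15.45 m
Pipe 2: V = 2.099 m/s, Re = 2.70×10^5, ε/D = 9.89×10^-4, f = 0.02057, h_2 = f(L/D)V²/2g = 32.46 m
Series → Q common, losses add: H = Σh = 47.91 m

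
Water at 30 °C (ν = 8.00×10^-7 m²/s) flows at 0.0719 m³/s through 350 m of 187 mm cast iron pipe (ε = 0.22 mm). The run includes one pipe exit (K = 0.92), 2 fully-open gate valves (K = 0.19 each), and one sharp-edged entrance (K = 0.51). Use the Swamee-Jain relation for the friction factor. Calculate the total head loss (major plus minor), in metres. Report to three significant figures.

V = 4Q/(πD²) = 2.618 m/s; V²/2g = 0.3493 m
Re = 6.12×10^5, ε/D = 0.00118 → f = 0.02098 (Swamee-Jain)
Major: h_f = f(L/D)·V²/2g = 0.02098·1872·0.3493 = 13.72 m
Minor: ΣK = 1.81; h_m = ΣK·V²/2g = 0.6323 m
Total H_L = 13.72 + 0.6323 = 14.35 m

H_L ≈ 14.4 m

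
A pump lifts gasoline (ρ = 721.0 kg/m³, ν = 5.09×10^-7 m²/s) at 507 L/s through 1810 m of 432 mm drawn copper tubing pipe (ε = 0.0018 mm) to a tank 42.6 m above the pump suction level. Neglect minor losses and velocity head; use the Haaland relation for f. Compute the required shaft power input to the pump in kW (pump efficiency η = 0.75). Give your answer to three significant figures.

P_shaft ≈ 325 kW

V = 4Q/(πD²) = 3.459 m/s; Re = 2.94×10^6; ε/D = 4.17×10^-6; f = 0.009895
h_f = f(L/D)V²/2g = 25.28 m
Total head H = z + h_f = 42.6 + 25.28 = 67.88 m
P_hyd = ρgQH = 721.0·9.81·0.507·67.88 = 243.4 kW
P_shaft = P_hyd/η = 243.4/0.75 = 324.6 kW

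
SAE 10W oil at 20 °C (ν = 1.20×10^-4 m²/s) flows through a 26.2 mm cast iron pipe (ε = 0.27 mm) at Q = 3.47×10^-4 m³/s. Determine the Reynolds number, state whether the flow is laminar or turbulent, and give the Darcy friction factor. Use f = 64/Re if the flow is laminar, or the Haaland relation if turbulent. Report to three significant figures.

Re ≈ 141; laminar; f = 64/Re ≈ 0.455

V = 4Q/(πD²) = 0.6436 m/s
Re = VD/ν = 0.6436·0.0262/1.20×10^-4 = 141
Re < 2300 → laminar → f = 64/Re = 0.4554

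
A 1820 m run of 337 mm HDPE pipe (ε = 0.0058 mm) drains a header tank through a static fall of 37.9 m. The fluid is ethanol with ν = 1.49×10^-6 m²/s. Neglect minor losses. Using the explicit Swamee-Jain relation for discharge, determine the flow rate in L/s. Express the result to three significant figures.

Q ≈ 295 L/s

Swamee-Jain (Type II): Q = -0.965·√(gD⁵h_f/L)·ln[ε/(3.7D) + √(3.17ν²L/(gD³h_f))]
√(gD⁵h_f/L) = √(9.81·0.337⁵·37.9/1820) = 0.02980
ε/(3.7D) = 4.65×10^-6; √(3.17ν²L/(gD³h_f)) = 3.00×10^-5
Q = -0.965·0.02980·ln(3.465×10^-5) = 0.2953 m³/s
Check: V = 3.31 m/s, Re = 7.49×10^5, f = 0.01254, h_f = 37.8 m ≈ 37.9 m ✓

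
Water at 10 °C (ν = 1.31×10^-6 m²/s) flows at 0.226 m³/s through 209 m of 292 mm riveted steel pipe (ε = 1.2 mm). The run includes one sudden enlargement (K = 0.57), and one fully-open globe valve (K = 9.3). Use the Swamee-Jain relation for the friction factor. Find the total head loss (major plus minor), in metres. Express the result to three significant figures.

H_L ≈ 17.7 m

V = 4Q/(πD²) = 3.375 m/s; V²/2g = 0.5805 m
Re = 7.52×10^5, ε/D = 0.00411 → f = 0.02886 (Swamee-Jain)
Major: h_f = f(L/D)·V²/2g = 0.02886·715.8·0.5805 = 11.99 m
Minor: ΣK = 9.87; h_m = ΣK·V²/2g = 5.730 m
Total H_L = 11.99 + 5.730 = 17.72 m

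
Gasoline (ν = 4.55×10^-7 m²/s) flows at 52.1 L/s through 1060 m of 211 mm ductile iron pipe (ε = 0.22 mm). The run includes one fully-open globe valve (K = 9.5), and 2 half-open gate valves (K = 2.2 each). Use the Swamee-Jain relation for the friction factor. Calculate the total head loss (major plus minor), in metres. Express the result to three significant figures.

H_L ≈ 13.2 m

V = 4Q/(πD²) = 1.490 m/s; V²/2g = 0.1132 m
Re = 6.91×10^5, ε/D = 0.00104 → f = 0.02037 (Swamee-Jain)
Major: h_f = f(L/D)·V²/2g = 0.02037·5024·0.1132 = 11.58 m
Minor: ΣK = 13.9; h_m = ΣK·V²/2g = 1.573 m
Total H_L = 11.58 + 1.573 = 13.15 m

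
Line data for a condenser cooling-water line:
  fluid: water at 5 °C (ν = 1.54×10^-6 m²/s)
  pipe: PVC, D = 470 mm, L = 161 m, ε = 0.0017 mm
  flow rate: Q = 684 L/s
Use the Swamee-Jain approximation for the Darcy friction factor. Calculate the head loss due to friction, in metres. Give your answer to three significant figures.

V = 4Q/(πD²) = 4·0.684/(π·0.470²) = 3.942 m/s
Re = VD/ν = 3.942·0.470/1.54×10^-6 = 1.20×10^6 → turbulent
ε/D = 0.0017/470 = 3.62×10^-6
Swamee-Jain: f = 0.01136
h_f = f(L/D)V²/(2g) = 0.01136·(161/0.470)·3.942²/(2·9.81) = 3.082 m

h_f ≈ 3.08 m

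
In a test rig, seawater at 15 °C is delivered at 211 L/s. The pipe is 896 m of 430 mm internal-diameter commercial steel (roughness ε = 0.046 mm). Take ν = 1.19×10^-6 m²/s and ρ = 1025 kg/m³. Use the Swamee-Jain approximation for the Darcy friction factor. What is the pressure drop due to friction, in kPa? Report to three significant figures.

Δp ≈ 32.6 kPa

V = 4Q/(πD²) = 4·0.211/(π·0.430²) = 1.453 m/s
Re = VD/ν = 1.453·0.430/1.19×10^-6 = 5.25×10^5 → turbulent
ε/D = 0.046/430 = 1.07×10^-4
Swamee-Jain: f = 0.01447
h_f = f(L/D)V²/(2g) = 0.01447·(896/0.430)·1.453²/(2·9.81) = 3.244 m
Δp = ρg·h_f = 1025·9.81·3.244 = 32.62 kPa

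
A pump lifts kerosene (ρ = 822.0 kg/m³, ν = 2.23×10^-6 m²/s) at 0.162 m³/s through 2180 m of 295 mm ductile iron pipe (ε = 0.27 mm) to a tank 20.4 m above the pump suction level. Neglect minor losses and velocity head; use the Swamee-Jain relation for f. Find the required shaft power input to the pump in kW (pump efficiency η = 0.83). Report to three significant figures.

P_shaft ≈ 99.9 kW

V = 4Q/(πD²) = 2.370 m/s; Re = 3.14×10^5; ε/D = 9.15×10^-4; f = 0.02034
h_f = f(L/D)V²/2g = 43.05 m
Total head H = z + h_f = 20.4 + 43.05 = 63.45 m
P_hyd = ρgQH = 822.0·9.81·0.162·63.45 = 82.88 kW
P_shaft = P_hyd/η = 82.88/0.83 = 99.86 kW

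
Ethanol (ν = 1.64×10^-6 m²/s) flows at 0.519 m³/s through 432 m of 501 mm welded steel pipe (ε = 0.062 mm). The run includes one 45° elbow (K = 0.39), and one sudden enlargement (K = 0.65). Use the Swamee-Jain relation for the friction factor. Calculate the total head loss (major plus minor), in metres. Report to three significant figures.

V = 4Q/(πD²) = 2.633 m/s; V²/2g = 0.3533 m
Re = 8.04×10^5, ε/D = 1.24×10^-4 → f = 0.01409 (Swamee-Jain)
Major: h_f = f(L/D)·V²/2g = 0.01409·862.3·0.3533 = 4.291 m
Minor: ΣK = 1.04; h_m = ΣK·V²/2g = 0.3674 m
Total H_L = 4.291 + 0.3674 = 4.658 m

H_L ≈ 4.66 m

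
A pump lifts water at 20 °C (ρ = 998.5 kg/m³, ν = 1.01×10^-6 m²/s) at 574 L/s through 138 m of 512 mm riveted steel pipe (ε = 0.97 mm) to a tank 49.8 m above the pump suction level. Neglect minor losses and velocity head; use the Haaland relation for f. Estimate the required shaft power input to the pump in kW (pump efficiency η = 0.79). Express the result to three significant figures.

P_shaft ≈ 372 kW

V = 4Q/(πD²) = 2.788 m/s; Re = 1.41×10^6; ε/D = 0.00189; f = 0.02325
h_f = f(L/D)V²/2g = 2.483 m
Total head H = z + h_f = 49.8 + 2.483 = 52.28 m
P_hyd = ρgQH = 998.5·9.81·0.574·52.28 = 294.0 kW
P_shaft = P_hyd/η = 294.0/0.79 = 372.1 kW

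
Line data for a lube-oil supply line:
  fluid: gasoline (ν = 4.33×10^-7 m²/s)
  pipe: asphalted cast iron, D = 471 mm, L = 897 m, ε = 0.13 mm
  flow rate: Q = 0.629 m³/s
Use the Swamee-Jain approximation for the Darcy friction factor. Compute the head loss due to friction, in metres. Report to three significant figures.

V = 4Q/(πD²) = 4·0.629/(π·0.471²) = 3.610 m/s
Re = VD/ν = 3.610·0.471/4.33×10^-7 = 3.93×10^6 → turbulent
ε/D = 0.13/471 = 2.76×10^-4
Swamee-Jain: f = 0.01494
h_f = f(L/D)V²/(2g) = 0.01494·(897/0.471)·3.610²/(2·9.81) = 18.91 m

h_f ≈ 18.9 m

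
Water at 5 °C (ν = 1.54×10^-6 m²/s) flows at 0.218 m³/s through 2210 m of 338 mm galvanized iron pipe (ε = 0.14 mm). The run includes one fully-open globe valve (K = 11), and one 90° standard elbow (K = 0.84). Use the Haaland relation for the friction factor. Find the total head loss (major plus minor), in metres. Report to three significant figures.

H_L ≈ 36.9 m

V = 4Q/(πD²) = 2.430 m/s; V²/2g = 0.3009 m
Re = 5.33×10^5, ε/D = 4.14×10^-4 → f = 0.01695 (Haaland)
Major: h_f = f(L/D)·V²/2g = 0.01695·6538·0.3009 = 33.35 m
Minor: ΣK = 11.8; h_m = ΣK·V²/2g = 3.562 m
Total H_L = 33.35 + 3.562 = 36.91 m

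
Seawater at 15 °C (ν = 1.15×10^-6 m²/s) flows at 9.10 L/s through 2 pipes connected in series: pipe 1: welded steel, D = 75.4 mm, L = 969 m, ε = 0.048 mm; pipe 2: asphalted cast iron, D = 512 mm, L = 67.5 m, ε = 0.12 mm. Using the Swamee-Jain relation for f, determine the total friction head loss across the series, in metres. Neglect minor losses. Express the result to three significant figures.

Pipe 1: V = 2.038 m/s, Re = 1.34×10^5, ε/D = 6.37×10^-4, f = 0.02034, h_1 = f(L/D)V²/2g = 55.33 m
Pipe 2: V = 0.04420 m/s, Re = 1.97×10^4, ε/D = 2.34×10^-4, f = 0.02649, h_2 = f(L/D)V²/2g = 3.478×10^-4 m
Series → Q common, losses add: H = Σh = 55.33 m

H ≈ 55.3 m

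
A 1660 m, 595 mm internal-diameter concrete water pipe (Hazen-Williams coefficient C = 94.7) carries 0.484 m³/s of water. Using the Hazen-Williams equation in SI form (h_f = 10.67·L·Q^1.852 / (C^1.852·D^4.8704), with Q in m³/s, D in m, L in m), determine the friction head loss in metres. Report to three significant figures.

h_f = 10.67·1660·0.484^1.852 / (94.7^1.852·0.595^4.8704) = 12.66 m

h_f ≈ 12.7 m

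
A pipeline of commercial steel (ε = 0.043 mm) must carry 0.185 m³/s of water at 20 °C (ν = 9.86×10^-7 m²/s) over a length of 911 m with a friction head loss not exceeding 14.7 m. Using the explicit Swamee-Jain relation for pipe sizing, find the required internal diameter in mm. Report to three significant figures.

Swamee-Jain (Type III): D = 0.66·[ε^1.25·(LQ²/(gh_f))^4.75 + ν·Q^9.4·(L/(gh_f))^5.2]^0.04
LQ²/(gh_f) = 0.2162; L/(gh_f) = 6.317
Term 1 = ε^1.25·(…)^4.75 = 2.41×10^-9; Term 2 = ν·Q^9.4·(…)^5.2 = 1.85×10^-9
D = 0.66·(2.41×10^-9 + 1.85×10^-9)^0.04 = 0.3053 m = 305 mm
Check: V = 2.53 m/s, Re = 7.82×10^5, f = 0.01433, h_f = 13.9 m ≈ 14.7 m ✓

D ≈ 305 mm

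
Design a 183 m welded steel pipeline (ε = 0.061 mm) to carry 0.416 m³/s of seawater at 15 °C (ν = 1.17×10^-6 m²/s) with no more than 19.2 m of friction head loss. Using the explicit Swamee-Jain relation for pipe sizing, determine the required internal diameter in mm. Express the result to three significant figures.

D ≈ 292 mm

Swamee-Jain (Type III): D = 0.66·[ε^1.25·(LQ²/(gh_f))^4.75 + ν·Q^9.4·(L/(gh_f))^5.2]^0.04
LQ²/(gh_f) = 0.1681; L/(gh_f) = 0.9716
Term 1 = ε^1.25·(…)^4.75 = 1.13×10^-9; Term 2 = ν·Q^9.4·(…)^5.2 = 2.65×10^-10
D = 0.66·(1.13×10^-9 + 2.65×10^-10)^0.04 = 0.2920 m = 292 mm
Check: V = 6.21 m/s, Re = 1.55×10^6, f = 0.01456, h_f = 18.0 m ≈ 19.2 m ✓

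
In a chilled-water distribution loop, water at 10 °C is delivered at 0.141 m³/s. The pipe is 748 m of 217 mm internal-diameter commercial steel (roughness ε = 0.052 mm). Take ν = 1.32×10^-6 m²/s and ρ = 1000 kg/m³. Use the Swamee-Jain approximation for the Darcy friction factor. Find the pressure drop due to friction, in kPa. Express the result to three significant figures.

Δp ≈ 391 kPa

V = 4Q/(πD²) = 4·0.141/(π·0.217²) = 3.812 m/s
Re = VD/ν = 3.812·0.217/1.32×10^-6 = 6.27×10^5 → turbulent
ε/D = 0.052/217 = 2.40×10^-4
Swamee-Jain: f = 0.01561
h_f = f(L/D)V²/(2g) = 0.01561·(748/0.217)·3.812²/(2·9.81) = 39.86 m
Δp = ρg·h_f = 1000·9.81·39.86 = 391.1 kPa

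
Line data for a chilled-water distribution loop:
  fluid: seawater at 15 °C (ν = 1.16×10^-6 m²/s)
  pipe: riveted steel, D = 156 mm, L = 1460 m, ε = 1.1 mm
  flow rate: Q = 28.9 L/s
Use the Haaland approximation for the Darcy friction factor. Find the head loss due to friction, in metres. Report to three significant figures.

V = 4Q/(πD²) = 4·0.0289/(π·0.156²) = 1.512 m/s
Re = VD/ν = 1.512·0.156/1.16×10^-6 = 2.03×10^5 → turbulent
ε/D = 1.1/156 = 0.00705
Haaland: f = 0.03420
h_f = f(L/D)V²/(2g) = 0.03420·(1460/0.156)·1.512²/(2·9.81) = 37.30 m

h_f ≈ 37.3 m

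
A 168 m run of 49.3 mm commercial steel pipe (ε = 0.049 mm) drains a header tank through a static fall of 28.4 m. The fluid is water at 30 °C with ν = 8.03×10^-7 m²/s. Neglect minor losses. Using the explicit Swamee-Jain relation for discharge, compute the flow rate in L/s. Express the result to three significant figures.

Q ≈ 5.30 L/s

Swamee-Jain (Type II): Q = -0.965·√(gD⁵h_f/L)·ln[ε/(3.7D) + √(3.17ν²L/(gD³h_f))]
√(gD⁵h_f/L) = √(9.81·0.0493⁵·28.4/168) = 6.950×10^-4
ε/(3.7D) = 2.69×10^-4; √(3.17ν²L/(gD³h_f)) = 1.01×10^-4
Q = -0.965·6.950×10^-4·ln(3.700×10^-4) = 0.005299 m³/s
Check: V = 2.78 m/s, Re = 1.70×10^5, f = 0.02139, h_f = 28.6 m ≈ 28.4 m ✓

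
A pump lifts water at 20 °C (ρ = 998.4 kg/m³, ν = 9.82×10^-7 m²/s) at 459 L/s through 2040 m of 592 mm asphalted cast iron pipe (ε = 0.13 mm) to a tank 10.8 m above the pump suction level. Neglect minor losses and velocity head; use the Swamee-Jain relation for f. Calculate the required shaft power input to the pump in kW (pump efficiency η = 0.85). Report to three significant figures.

V = 4Q/(πD²) = 1.668 m/s; Re = 1.01×10^6; ε/D = 2.20×10^-4; f = 0.01498
h_f = f(L/D)V²/2g = 7.314 m
Total head H = z + h_f = 10.8 + 7.314 = 18.11 m
P_hyd = ρgQH = 998.4·9.81·0.459·18.11 = 81.43 kW
P_shaft = P_hyd/η = 81.43/0.85 = 95.81 kW

P_shaft ≈ 95.8 kW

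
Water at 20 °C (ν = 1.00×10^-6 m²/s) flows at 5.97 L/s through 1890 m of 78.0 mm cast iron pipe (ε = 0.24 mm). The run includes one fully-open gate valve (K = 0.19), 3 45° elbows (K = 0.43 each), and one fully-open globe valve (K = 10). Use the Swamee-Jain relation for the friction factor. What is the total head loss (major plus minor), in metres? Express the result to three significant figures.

H_L ≈ 54.7 m

V = 4Q/(πD²) = 1.249 m/s; V²/2g = 0.07956 m
Re = 9.75×10^4, ε/D = 0.00308 → f = 0.02792 (Swamee-Jain)
Major: h_f = f(L/D)·V²/2g = 0.02792·24231·0.07956 = 53.82 m
Minor: ΣK = 11.5; h_m = ΣK·V²/2g = 0.9133 m
Total H_L = 53.82 + 0.9133 = 54.73 m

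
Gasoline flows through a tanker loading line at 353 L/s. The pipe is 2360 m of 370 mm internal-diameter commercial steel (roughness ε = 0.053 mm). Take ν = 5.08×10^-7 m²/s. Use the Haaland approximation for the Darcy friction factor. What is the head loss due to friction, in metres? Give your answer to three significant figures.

h_f ≈ 46.8 m

V = 4Q/(πD²) = 4·0.353/(π·0.370²) = 3.283 m/s
Re = VD/ν = 3.283·0.370/5.08×10^-7 = 2.39×10^6 → turbulent
ε/D = 0.053/370 = 1.43×10^-4
Haaland: f = 0.01335
h_f = f(L/D)V²/(2g) = 0.01335·(2360/0.370)·3.283²/(2·9.81) = 46.78 m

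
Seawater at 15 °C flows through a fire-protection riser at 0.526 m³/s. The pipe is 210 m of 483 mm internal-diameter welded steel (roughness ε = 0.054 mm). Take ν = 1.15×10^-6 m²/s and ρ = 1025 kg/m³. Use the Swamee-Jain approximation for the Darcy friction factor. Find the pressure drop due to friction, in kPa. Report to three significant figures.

Δp ≈ 24.8 kPa

V = 4Q/(πD²) = 4·0.526/(π·0.483²) = 2.871 m/s
Re = VD/ν = 2.871·0.483/1.15×10^-6 = 1.21×10^6 → turbulent
ε/D = 0.054/483 = 1.12×10^-4
Swamee-Jain: f = 0.01349
h_f = f(L/D)V²/(2g) = 0.01349·(210/0.483)·2.871²/(2·9.81) = 2.463 m
Δp = ρg·h_f = 1025·9.81·2.463 = 24.77 kPa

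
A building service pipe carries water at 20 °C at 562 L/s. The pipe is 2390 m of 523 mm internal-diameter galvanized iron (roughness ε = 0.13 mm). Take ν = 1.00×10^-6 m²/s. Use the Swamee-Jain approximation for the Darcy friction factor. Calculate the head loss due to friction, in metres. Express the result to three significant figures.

V = 4Q/(πD²) = 4·0.562/(π·0.523²) = 2.616 m/s
Re = VD/ν = 2.616·0.523/1.00×10^-6 = 1.37×10^6 → turbulent
ε/D = 0.13/523 = 2.49×10^-4
Swamee-Jain: f = 0.01507
h_f = f(L/D)V²/(2g) = 0.01507·(2390/0.523)·2.616²/(2·9.81) = 24.01 m

h_f ≈ 24.0 m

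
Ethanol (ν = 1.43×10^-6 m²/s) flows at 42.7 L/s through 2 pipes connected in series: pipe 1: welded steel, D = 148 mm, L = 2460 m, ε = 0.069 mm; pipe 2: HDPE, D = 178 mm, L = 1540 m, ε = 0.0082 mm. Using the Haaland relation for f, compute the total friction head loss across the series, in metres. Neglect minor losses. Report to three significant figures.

Pipe 1: V = 2.482 m/s, Re = 2.57×10^5, ε/D = 4.66×10^-4, f = 0.01808, h_1 = f(L/D)V²/2g = 94.35 m
Pipe 2: V = 1.716 m/s, Re = 2.14×10^5, ε/D = 4.61×10^-5, f = 0.01562, h_2 = f(L/D)V²/2g = 20.28 m
Series → Q common, losses add: H = Σh = 114.6 m

H ≈ 115 m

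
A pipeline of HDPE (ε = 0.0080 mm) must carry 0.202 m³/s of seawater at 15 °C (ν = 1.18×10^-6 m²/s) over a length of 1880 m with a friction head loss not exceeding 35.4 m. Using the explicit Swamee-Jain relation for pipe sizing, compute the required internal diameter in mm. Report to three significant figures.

Swamee-Jain (Type III): D = 0.66·[ε^1.25·(LQ²/(gh_f))^4.75 + ν·Q^9.4·(L/(gh_f))^5.2]^0.04
LQ²/(gh_f) = 0.2209; L/(gh_f) = 5.414
Term 1 = ε^1.25·(…)^4.75 = 3.26×10^-10; Term 2 = ν·Q^9.4·(…)^5.2 = 2.27×10^-9
D = 0.66·(3.26×10^-10 + 2.27×10^-9)^0.04 = 0.2993 m = 299 mm
Check: V = 2.87 m/s, Re = 7.28×10^5, f = 0.01277, h_f = 33.7 m ≈ 35.4 m ✓

D ≈ 299 mm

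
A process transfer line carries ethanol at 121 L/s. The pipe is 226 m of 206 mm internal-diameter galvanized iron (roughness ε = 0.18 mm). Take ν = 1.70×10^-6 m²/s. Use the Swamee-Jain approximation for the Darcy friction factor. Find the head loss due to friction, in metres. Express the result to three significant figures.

V = 4Q/(πD²) = 4·0.121/(π·0.206²) = 3.630 m/s
Re = VD/ν = 3.630·0.206/1.70×10^-6 = 4.40×10^5 → turbulent
ε/D = 0.18/206 = 8.74×10^-4
Swamee-Jain: f = 0.01987
h_f = f(L/D)V²/(2g) = 0.01987·(226/0.206)·3.630²/(2·9.81) = 14.65 m

h_f ≈ 14.6 m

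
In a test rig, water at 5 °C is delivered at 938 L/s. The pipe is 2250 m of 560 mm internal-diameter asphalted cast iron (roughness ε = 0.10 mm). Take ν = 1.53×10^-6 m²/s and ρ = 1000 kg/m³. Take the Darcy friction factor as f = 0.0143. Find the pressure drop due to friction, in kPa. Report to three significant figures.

V = 4Q/(πD²) = 4·0.938/(π·0.560²) = 3.808 m/s
h_f = f(L/D)V²/(2g) = 0.01430·(2250/0.560)·3.808²/(2·9.81) = 42.47 m
Δp = ρg·h_f = 1000·9.81·42.47 = 416.7 kPa

Δp ≈ 417 kPa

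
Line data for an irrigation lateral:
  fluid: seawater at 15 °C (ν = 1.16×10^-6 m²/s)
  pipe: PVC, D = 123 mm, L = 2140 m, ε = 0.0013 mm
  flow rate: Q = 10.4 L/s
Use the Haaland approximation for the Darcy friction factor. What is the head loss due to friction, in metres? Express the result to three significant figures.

h_f ≈ 12.3 m

V = 4Q/(πD²) = 4·0.0104/(π·0.123²) = 0.8753 m/s
Re = VD/ν = 0.8753·0.123/1.16×10^-6 = 9.28×10^4 → turbulent
ε/D = 0.0013/123 = 1.06×10^-5
Haaland: f = 0.01814
h_f = f(L/D)V²/(2g) = 0.01814·(2140/0.123)·0.8753²/(2·9.81) = 12.32 m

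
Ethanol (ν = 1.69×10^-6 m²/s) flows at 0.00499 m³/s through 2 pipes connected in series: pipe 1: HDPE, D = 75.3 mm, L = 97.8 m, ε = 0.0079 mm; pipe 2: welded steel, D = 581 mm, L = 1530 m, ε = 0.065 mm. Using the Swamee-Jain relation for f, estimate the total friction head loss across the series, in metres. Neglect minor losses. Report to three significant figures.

H ≈ 1.76 m

Pipe 1: V = 1.121 m/s, Re = 4.99×10^4, ε/D = 1.05×10^-4, f = 0.02119, h_1 = f(L/D)V²/2g = 1.761 m
Pipe 2: V = 0.01882 m/s, Re = 6470, ε/D = 1.12×10^-4, f = 0.03520, h_2 = f(L/D)V²/2g = 0.001674 m
Series → Q common, losses add: H = Σh = 1.763 m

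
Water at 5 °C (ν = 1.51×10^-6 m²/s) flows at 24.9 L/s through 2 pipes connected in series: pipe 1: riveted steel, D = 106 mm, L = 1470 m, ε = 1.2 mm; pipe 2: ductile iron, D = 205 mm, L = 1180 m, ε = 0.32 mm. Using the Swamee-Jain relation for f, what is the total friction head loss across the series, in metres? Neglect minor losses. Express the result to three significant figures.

Pipe 1: V = 2.822 m/s, Re = 1.98×10^5, ε/D = 0.0113, f = 0.03998, h_1 = f(L/D)V²/2g = 225.0 m
Pipe 2: V = 0.7544 m/s, Re = 1.02×10^5, ε/D = 0.00156, f = 0.02408, h_2 = f(L/D)V²/2g = 4.020 m
Series → Q common, losses add: H = Σh = 229.0 m

H ≈ 229 m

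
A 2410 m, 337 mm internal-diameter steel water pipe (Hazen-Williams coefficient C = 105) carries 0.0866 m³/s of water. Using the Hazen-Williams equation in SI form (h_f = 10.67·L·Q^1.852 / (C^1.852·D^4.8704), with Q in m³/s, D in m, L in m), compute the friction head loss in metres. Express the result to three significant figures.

h_f = 10.67·2410·0.0866^1.852 / (105^1.852·0.337^4.8704) = 9.997 m

h_f ≈ 10.00 m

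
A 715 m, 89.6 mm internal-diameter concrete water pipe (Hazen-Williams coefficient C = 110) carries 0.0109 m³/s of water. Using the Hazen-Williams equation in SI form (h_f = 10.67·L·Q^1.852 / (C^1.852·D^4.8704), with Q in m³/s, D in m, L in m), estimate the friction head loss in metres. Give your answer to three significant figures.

h_f ≈ 37.1 m

h_f = 10.67·715·0.0109^1.852 / (110^1.852·0.0896^4.8704) = 37.14 m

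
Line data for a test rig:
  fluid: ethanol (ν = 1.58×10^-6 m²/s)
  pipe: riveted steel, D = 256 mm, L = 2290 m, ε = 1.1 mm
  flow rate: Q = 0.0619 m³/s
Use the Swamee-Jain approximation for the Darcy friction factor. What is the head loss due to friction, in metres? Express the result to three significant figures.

V = 4Q/(πD²) = 4·0.0619/(π·0.256²) = 1.203 m/s
Re = VD/ν = 1.203·0.256/1.58×10^-6 = 1.95×10^5 → turbulent
ε/D = 1.1/256 = 0.00430
Swamee-Jain: f = 0.02974
h_f = f(L/D)V²/(2g) = 0.02974·(2290/0.256)·1.203²/(2·9.81) = 19.61 m

h_f ≈ 19.6 m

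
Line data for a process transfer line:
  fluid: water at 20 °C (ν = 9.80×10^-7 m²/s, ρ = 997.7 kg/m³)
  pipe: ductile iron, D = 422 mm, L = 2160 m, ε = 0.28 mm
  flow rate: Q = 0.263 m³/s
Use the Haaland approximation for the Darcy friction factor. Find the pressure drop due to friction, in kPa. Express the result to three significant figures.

V = 4Q/(πD²) = 4·0.263/(π·0.422²) = 1.880 m/s
Re = VD/ν = 1.880·0.422/9.80×10^-7 = 8.10×10^5 → turbulent
ε/D = 0.28/422 = 6.64×10^-4
Haaland: f = 0.01829
h_f = f(L/D)V²/(2g) = 0.01829·(2160/0.422)·1.880²/(2·9.81) = 16.87 m
Δp = ρg·h_f = 997.7·9.81·16.87 = 165.1 kPa

Δp ≈ 165 kPa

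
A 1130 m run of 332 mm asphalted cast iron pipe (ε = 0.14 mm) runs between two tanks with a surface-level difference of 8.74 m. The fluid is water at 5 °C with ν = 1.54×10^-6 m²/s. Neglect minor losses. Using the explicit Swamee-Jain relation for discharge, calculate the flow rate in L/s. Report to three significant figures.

Swamee-Jain (Type II): Q = -0.965·√(gD⁵h_f/L)·ln[ε/(3.7D) + √(3.17ν²L/(gD³h_f))]
√(gD⁵h_f/L) = √(9.81·0.332⁵·8.74/1130) = 0.01749
ε/(3.7D) = 1.14×10^-4; √(3.17ν²L/(gD³h_f)) = 5.20×10^-5
Q = -0.965·0.01749·ln(1.660×10^-4) = 0.1469 m³/s
Check: V = 1.70 m/s, Re = 3.66×10^5, f = 0.01760, h_f = 8.80 m ≈ 8.74 m ✓

Q ≈ 147 L/s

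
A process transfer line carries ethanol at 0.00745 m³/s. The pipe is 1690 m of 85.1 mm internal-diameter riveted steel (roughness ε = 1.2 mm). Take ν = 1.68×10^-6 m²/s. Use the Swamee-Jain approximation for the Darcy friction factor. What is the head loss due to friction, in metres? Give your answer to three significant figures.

V = 4Q/(πD²) = 4·0.00745/(π·0.0851²) = 1.310 m/s
Re = VD/ν = 1.310·0.0851/1.68×10^-6 = 6.63×10^4 → turbulent
ε/D = 1.2/85.1 = 0.0141
Swamee-Jain: f = 0.04377
h_f = f(L/D)V²/(2g) = 0.04377·(1690/0.0851)·1.310²/(2·9.81) = 76.00 m

h_f ≈ 76.0 m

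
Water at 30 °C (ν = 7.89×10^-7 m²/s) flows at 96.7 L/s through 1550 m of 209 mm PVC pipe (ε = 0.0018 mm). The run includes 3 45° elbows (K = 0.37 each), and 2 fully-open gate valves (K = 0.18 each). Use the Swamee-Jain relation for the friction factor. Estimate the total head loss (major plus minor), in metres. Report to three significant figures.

V = 4Q/(πD²) = 2.819 m/s; V²/2g = 0.4049 m
Re = 7.47×10^5, ε/D = 8.61×10^-6 → f = 0.01238 (Swamee-Jain)
Major: h_f = f(L/D)·V²/2g = 0.01238·7416·0.4049 = 37.17 m
Minor: ΣK = 1.47; h_m = ΣK·V²/2g = 0.5953 m
Total H_L = 37.17 + 0.5953 = 37.77 m

H_L ≈ 37.8 m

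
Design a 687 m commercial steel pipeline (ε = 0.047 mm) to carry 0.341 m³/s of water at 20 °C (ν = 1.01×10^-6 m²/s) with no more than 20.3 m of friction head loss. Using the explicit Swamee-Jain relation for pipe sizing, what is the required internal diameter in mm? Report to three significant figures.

Swamee-Jain (Type III): D = 0.66·[ε^1.25·(LQ²/(gh_f))^4.75 + ν·Q^9.4·(L/(gh_f))^5.2]^0.04
LQ²/(gh_f) = 0.4011; L/(gh_f) = 3.450
Term 1 = ε^1.25·(…)^4.75 = 5.08×10^-8; Term 2 = ν·Q^9.4·(…)^5.2 = 2.56×10^-8
D = 0.66·(5.08×10^-8 + 2.56×10^-8)^0.04 = 0.3427 m = 343 mm
Check: V = 3.70 m/s, Re = 1.25×10^6, f = 0.01381, h_f = 19.3 m ≈ 20.3 m ✓

D ≈ 343 mm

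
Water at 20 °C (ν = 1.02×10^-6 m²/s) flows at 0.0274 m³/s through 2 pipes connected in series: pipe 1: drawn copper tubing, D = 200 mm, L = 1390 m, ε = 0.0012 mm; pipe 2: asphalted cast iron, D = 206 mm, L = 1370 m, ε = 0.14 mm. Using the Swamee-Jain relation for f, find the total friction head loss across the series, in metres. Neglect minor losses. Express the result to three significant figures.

H ≈ 8.94 m

Pipe 1: V = 0.8722 m/s, Re = 1.71×10^5, ε/D = 6.00×10^-6, f = 0.01607, h_1 = f(L/D)V²/2g = 4.329 m
Pipe 2: V = 0.8221 m/s, Re = 1.66×10^5, ε/D = 6.80×10^-4, f = 0.02012, h_2 = f(L/D)V²/2g = 4.610 m
Series → Q common, losses add: H = Σh = 8.939 m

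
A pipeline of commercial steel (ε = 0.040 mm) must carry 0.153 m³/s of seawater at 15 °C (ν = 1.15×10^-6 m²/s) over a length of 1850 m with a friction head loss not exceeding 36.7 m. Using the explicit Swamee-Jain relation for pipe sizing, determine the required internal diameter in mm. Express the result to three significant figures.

D ≈ 273 mm

Swamee-Jain (Type III): D = 0.66·[ε^1.25·(LQ²/(gh_f))^4.75 + ν·Q^9.4·(L/(gh_f))^5.2]^0.04
LQ²/(gh_f) = 0.1203; L/(gh_f) = 5.139
Term 1 = ε^1.25·(…)^4.75 = 1.36×10^-10; Term 2 = ν·Q^9.4·(…)^5.2 = 1.24×10^-10
D = 0.66·(1.36×10^-10 + 1.24×10^-10)^0.04 = 0.2730 m = 273 mm
Check: V = 2.61 m/s, Re = 6.21×10^5, f = 0.01468, h_f = 34.7 m ≈ 36.7 m ✓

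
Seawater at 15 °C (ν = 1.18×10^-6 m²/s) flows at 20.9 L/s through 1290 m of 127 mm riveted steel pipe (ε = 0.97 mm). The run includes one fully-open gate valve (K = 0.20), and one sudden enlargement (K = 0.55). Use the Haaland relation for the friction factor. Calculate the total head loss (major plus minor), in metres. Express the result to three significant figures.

V = 4Q/(πD²) = 1.650 m/s; V²/2g = 0.1387 m
Re = 1.78×10^5, ε/D = 0.00764 → f = 0.03511 (Haaland)
Major: h_f = f(L/D)·V²/2g = 0.03511·10157·0.1387 = 49.48 m
Minor: ΣK = 0.750; h_m = ΣK·V²/2g = 0.1041 m
Total H_L = 49.48 + 0.1041 = 49.59 m

H_L ≈ 49.6 m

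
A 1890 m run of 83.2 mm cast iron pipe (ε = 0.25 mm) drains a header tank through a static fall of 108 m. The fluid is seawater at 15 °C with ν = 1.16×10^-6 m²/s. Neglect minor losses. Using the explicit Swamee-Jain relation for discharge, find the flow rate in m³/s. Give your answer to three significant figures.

Q ≈ 0.0101 m³/s

Swamee-Jain (Type II): Q = -0.965·√(gD⁵h_f/L)·ln[ε/(3.7D) + √(3.17ν²L/(gD³h_f))]
√(gD⁵h_f/L) = √(9.81·0.0832⁵·108/1890) = 0.001495
ε/(3.7D) = 8.12×10^-4; √(3.17ν²L/(gD³h_f)) = 1.15×10^-4
Q = -0.965·0.001495·ln(9.271×10^-4) = 0.01007 m³/s
Check: V = 1.85 m/s, Re = 1.33×10^5, f = 0.02739, h_f = 109 m ≈ 108 m ✓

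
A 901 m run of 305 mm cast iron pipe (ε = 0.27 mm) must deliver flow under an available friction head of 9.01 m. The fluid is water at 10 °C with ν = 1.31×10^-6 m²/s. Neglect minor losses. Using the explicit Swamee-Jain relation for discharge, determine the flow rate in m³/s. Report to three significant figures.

Swamee-Jain (Type II): Q = -0.965·√(gD⁵h_f/L)·ln[ε/(3.7D) + √(3.17ν²L/(gD³h_f))]
√(gD⁵h_f/L) = √(9.81·0.305⁵·9.01/901) = 0.01609
ε/(3.7D) = 2.39×10^-4; √(3.17ν²L/(gD³h_f)) = 4.42×10^-5
Q = -0.965·0.01609·ln(2.835×10^-4) = 0.1268 m³/s
Check: V = 1.74 m/s, Re = 4.04×10^5, f = 0.01999, h_f = 9.07 m ≈ 9.01 m ✓

Q ≈ 0.127 m³/s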